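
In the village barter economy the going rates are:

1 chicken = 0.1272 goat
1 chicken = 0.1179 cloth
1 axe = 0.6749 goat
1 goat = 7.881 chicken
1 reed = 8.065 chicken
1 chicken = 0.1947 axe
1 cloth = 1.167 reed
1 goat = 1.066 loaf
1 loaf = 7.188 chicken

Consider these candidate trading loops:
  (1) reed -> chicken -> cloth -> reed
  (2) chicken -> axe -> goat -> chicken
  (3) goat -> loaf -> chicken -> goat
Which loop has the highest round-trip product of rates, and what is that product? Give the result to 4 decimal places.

(1) 8.065 × 0.1179 × 1.167 = 1.10966
(2) 0.1947 × 0.6749 × 7.881 = 1.03559
(3) 1.066 × 7.188 × 0.1272 = 0.97466
Highest is cycle (1) at 1.1097 (>1, arbitrage).

1.1097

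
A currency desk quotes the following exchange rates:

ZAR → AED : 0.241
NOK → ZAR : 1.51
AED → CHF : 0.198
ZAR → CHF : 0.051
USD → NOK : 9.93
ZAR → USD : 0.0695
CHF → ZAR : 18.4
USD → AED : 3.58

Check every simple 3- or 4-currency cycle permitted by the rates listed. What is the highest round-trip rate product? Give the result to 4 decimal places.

1.0421

NOK→ZAR→USD→NOK: 1.51 × 0.0695 × 9.93 = 1.04210
AED→CHF→ZAR→USD→AED: 0.198 × 18.4 × 0.0695 × 3.58 = 0.90646
AED→CHF→ZAR→AED: 0.198 × 18.4 × 0.241 = 0.87801
Maximum is NOK→ZAR→USD→NOK at 1.0421; arbitrage exists.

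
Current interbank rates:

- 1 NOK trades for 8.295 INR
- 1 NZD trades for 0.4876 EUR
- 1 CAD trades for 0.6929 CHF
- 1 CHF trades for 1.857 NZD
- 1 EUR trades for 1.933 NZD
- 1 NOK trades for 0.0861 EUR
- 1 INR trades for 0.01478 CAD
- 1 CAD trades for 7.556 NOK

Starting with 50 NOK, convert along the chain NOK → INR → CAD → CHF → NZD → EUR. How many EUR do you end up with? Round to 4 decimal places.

3.8460

50 NOK × 8.295 = 414.75 INR
414.75 INR × 0.01478 = 6.130005 CAD
6.130005 CAD × 0.6929 = 4.2474804645 CHF
4.2474804645 CHF × 1.857 = 7.8875712225765 NZD
7.8875712225765 NZD × 0.4876 = 3.8459797281283014 EUR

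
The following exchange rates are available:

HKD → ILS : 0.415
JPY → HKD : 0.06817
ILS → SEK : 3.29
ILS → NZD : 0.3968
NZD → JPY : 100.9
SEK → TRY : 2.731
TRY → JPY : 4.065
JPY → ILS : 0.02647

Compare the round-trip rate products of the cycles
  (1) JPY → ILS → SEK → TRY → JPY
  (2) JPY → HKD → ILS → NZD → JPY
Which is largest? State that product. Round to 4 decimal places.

1.1327

(1) 0.02647 × 3.29 × 2.731 × 4.065 = 0.96679
(2) 0.06817 × 0.415 × 0.3968 × 100.9 = 1.13267
Highest is cycle (2) at 1.1327 (>1, arbitrage).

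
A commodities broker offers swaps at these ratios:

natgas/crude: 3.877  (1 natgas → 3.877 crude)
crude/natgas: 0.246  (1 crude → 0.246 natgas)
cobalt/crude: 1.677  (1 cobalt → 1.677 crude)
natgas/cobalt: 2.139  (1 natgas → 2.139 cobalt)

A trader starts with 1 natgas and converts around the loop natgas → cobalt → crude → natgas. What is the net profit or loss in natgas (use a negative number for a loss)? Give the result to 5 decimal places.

1 natgas × 2.139 = 2.139 cobalt
2.139 cobalt × 1.677 = 3.587103 crude
3.587103 crude × 0.246 = 0.882427338 natgas
Net change: 0.882427338 − 1 = -0.117572662 natgas

-0.11757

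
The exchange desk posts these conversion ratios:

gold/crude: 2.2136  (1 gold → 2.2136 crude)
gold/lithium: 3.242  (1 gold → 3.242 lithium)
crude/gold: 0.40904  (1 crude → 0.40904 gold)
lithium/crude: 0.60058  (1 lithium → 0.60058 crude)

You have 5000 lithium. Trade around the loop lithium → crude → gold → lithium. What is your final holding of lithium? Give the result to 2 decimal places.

5000 lithium × 0.60058 = 3002.9 crude
3002.9 crude × 0.40904 = 1228.306216 gold
1228.306216 gold × 3.242 = 3982.168752272 lithium

3982.17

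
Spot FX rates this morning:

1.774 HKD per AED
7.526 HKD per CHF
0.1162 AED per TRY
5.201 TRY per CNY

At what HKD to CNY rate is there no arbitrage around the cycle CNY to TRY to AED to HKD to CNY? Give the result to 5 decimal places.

Known legs of the cycle: 5.201 × 0.1162 × 1.774 = 1.0721278988
For no arbitrage the full-cycle product must be 1, so the missing rate is 1 / 1.0721278988 ≈ 0.9327245.

0.93272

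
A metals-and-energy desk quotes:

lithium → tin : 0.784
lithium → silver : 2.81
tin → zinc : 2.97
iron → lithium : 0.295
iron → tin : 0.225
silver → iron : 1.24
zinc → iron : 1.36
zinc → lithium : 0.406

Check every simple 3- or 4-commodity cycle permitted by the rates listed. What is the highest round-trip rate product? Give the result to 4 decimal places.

iron→lithium→silver→iron: 0.295 × 2.81 × 1.24 = 1.02790
zinc→lithium→tin→zinc: 0.406 × 0.784 × 2.97 = 0.94536
zinc→iron→lithium→tin→zinc: 1.36 × 0.295 × 0.784 × 2.97 = 0.93419
zinc→iron→tin→zinc: 1.36 × 0.225 × 2.97 = 0.90882
Maximum is iron→lithium→silver→iron at 1.0279; arbitrage exists.

1.0279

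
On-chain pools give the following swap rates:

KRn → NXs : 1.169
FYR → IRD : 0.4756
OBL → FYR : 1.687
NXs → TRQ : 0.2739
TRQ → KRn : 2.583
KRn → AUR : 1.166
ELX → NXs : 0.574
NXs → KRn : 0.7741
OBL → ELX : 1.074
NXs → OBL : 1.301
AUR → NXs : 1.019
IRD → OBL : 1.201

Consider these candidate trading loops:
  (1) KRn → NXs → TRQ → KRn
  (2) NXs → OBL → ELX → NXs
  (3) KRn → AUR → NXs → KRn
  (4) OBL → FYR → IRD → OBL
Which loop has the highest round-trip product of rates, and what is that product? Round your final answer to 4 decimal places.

(1) 1.169 × 0.2739 × 2.583 = 0.82705
(2) 1.301 × 1.074 × 0.574 = 0.80204
(3) 1.166 × 1.019 × 0.7741 = 0.91975
(4) 1.687 × 0.4756 × 1.201 = 0.96361
Highest is cycle (4) at 0.9636 (≤1, no arbitrage).

0.9636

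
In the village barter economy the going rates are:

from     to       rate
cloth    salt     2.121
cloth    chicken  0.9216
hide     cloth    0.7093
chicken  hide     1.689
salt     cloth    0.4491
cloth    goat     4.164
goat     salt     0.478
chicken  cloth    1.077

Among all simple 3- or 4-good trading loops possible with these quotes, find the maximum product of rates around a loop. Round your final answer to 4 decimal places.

chicken→hide→cloth→chicken: 1.689 × 0.7093 × 0.9216 = 1.10408
goat→salt→cloth→goat: 0.478 × 0.4491 × 4.164 = 0.89389
Maximum is chicken→hide→cloth→chicken at 1.1041; arbitrage exists.

1.1041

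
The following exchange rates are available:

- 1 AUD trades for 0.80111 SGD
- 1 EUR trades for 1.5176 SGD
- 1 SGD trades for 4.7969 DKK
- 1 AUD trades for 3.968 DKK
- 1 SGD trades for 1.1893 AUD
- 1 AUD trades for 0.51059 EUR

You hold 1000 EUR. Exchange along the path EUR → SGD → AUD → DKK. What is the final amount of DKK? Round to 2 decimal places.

7161.77

1000 EUR × 1.5176 = 1517.6 SGD
1517.6 SGD × 1.1893 = 1804.88168 AUD
1804.88168 AUD × 3.968 = 7161.77050624 DKK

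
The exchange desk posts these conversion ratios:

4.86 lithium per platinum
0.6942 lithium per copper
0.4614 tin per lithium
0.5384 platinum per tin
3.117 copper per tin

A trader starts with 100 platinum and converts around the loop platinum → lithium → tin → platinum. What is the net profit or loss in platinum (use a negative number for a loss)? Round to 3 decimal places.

100 platinum × 4.86 = 486 lithium
486 lithium × 0.4614 = 224.2404 tin
224.2404 tin × 0.5384 = 120.73103136 platinum
Net change: 120.73103136 − 100 = 20.73103136 platinum

20.731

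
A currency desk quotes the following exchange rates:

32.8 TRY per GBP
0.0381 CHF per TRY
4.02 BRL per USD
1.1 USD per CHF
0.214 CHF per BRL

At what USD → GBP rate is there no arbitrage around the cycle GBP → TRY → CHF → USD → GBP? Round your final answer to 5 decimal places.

0.72746

Known legs of the cycle: 32.8 × 0.0381 × 1.1 = 1.374648
For no arbitrage the full-cycle product must be 1, so the missing rate is 1 / 1.374648 ≈ 0.7274590.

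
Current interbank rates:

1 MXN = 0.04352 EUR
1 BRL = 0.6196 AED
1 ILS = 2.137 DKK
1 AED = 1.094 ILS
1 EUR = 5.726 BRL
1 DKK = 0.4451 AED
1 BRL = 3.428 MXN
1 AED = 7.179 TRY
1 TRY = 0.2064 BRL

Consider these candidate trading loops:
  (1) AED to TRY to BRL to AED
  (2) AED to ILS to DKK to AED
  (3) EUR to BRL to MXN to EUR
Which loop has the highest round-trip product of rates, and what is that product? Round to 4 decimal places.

1.0406

(1) 7.179 × 0.2064 × 0.6196 = 0.91809
(2) 1.094 × 2.137 × 0.4451 = 1.04059
(3) 5.726 × 3.428 × 0.04352 = 0.85424
Highest is cycle (2) at 1.0406 (>1, arbitrage).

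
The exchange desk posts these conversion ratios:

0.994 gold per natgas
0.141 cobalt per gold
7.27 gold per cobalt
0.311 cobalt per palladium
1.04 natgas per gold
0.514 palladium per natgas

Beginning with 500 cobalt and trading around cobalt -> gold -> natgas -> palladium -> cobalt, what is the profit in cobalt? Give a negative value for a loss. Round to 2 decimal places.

104.31

500 cobalt × 7.27 = 3635 gold
3635 gold × 1.04 = 3780.4 natgas
3780.4 natgas × 0.514 = 1943.1256 palladium
1943.1256 palladium × 0.311 = 604.3120616 cobalt
Net change: 604.3120616 − 500 = 104.3120616 cobalt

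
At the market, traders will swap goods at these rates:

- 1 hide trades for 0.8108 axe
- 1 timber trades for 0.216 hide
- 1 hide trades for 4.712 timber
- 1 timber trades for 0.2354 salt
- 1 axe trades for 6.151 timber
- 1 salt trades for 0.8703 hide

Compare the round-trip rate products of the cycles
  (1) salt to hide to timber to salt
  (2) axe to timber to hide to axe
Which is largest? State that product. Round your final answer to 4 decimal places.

(1) 0.8703 × 4.712 × 0.2354 = 0.96534
(2) 6.151 × 0.216 × 0.8108 = 1.07724
Highest is cycle (2) at 1.0772 (>1, arbitrage).

1.0772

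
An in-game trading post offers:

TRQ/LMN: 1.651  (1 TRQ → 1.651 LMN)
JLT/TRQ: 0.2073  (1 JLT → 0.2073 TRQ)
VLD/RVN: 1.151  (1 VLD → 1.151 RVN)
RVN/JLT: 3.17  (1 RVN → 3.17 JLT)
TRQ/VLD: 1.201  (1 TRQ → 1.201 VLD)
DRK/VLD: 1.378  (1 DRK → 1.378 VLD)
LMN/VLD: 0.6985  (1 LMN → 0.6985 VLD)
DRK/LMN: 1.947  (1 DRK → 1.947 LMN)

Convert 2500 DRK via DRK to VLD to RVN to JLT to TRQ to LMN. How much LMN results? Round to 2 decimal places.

4302.00

2500 DRK × 1.378 = 3445 VLD
3445 VLD × 1.151 = 3965.195 RVN
3965.195 RVN × 3.17 = 12569.66815 JLT
12569.66815 JLT × 0.2073 = 2605.692207495 TRQ
2605.692207495 TRQ × 1.651 = 4301.997834574245 LMN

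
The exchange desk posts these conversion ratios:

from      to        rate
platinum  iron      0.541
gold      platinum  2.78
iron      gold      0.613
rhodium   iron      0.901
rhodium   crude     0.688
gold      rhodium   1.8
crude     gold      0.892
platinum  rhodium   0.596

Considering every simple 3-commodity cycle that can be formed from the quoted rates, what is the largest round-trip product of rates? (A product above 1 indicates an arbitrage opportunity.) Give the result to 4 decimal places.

1.1047

crude→gold→rhodium→crude: 0.892 × 1.8 × 0.688 = 1.10465
iron→gold→rhodium→iron: 0.613 × 1.8 × 0.901 = 0.99416
iron→gold→platinum→iron: 0.613 × 2.78 × 0.541 = 0.92194
Maximum is crude→gold→rhodium→crude at 1.1047; arbitrage exists.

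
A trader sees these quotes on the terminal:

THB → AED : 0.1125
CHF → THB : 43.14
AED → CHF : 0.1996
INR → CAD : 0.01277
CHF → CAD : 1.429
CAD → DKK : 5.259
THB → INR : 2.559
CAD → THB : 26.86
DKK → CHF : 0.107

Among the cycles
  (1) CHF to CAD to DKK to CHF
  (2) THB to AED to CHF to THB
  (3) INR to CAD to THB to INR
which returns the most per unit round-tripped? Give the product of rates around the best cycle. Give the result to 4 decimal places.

(1) 1.429 × 5.259 × 0.107 = 0.80412
(2) 0.1125 × 0.1996 × 43.14 = 0.96871
(3) 0.01277 × 26.86 × 2.559 = 0.87774
Highest is cycle (2) at 0.9687 (≤1, no arbitrage).

0.9687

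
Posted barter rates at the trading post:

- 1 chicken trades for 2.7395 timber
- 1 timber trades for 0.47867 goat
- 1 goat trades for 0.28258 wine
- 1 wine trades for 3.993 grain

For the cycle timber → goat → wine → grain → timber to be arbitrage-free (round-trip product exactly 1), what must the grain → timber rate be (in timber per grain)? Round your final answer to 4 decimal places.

Known legs of the cycle: 0.47867 × 0.28258 × 3.993 = 0.5401034364198
For no arbitrage the full-cycle product must be 1, so the missing rate is 1 / 0.5401034364198 ≈ 1.851497.

1.8515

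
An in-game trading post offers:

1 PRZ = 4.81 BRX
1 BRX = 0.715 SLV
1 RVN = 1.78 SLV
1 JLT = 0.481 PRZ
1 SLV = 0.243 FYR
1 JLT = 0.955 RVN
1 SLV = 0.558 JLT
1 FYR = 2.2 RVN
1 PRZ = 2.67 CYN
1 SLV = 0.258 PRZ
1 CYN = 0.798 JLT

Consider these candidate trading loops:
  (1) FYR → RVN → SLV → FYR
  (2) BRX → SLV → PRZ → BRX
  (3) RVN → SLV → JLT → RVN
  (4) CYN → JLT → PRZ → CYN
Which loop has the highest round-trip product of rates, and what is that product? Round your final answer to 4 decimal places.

(1) 2.2 × 1.78 × 0.243 = 0.95159
(2) 0.715 × 0.258 × 4.81 = 0.88730
(3) 1.78 × 0.558 × 0.955 = 0.94854
(4) 0.798 × 0.481 × 2.67 = 1.02485
Highest is cycle (4) at 1.0248 (>1, arbitrage).

1.0248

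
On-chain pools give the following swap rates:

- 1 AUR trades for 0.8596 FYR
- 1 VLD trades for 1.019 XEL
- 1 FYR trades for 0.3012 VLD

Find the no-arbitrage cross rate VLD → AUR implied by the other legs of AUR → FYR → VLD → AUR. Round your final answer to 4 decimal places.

3.8623

Known legs of the cycle: 0.8596 × 0.3012 = 0.25891152
For no arbitrage the full-cycle product must be 1, so the missing rate is 1 / 0.25891152 ≈ 3.862323.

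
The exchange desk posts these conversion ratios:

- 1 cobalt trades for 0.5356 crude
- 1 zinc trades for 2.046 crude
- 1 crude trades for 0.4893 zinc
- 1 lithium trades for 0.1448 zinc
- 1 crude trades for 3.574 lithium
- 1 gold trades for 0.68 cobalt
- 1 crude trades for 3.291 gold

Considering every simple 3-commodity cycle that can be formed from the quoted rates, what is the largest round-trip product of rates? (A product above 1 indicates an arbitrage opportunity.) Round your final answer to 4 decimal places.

1.1986

cobalt→crude→gold→cobalt: 0.5356 × 3.291 × 0.68 = 1.19861
zinc→crude→lithium→zinc: 2.046 × 3.574 × 0.1448 = 1.05884
Maximum is cobalt→crude→gold→cobalt at 1.1986; arbitrage exists.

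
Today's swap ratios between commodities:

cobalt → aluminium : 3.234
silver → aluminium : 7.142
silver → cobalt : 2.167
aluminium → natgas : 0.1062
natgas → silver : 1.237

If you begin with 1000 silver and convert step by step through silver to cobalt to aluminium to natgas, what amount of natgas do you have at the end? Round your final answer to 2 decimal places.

744.26

1000 silver × 2.167 = 2167 cobalt
2167 cobalt × 3.234 = 7008.078 aluminium
7008.078 aluminium × 0.1062 = 744.2578836 natgas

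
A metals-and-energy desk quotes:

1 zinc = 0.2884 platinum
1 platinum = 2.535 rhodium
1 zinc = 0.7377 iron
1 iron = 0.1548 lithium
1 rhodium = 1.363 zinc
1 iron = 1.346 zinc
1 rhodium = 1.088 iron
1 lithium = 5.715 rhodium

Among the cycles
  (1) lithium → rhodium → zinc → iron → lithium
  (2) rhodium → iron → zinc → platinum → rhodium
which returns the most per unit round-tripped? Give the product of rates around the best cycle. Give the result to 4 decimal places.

(1) 5.715 × 1.363 × 0.7377 × 0.1548 = 0.88953
(2) 1.088 × 1.346 × 0.2884 × 2.535 = 1.07065
Highest is cycle (2) at 1.0706 (>1, arbitrage).

1.0706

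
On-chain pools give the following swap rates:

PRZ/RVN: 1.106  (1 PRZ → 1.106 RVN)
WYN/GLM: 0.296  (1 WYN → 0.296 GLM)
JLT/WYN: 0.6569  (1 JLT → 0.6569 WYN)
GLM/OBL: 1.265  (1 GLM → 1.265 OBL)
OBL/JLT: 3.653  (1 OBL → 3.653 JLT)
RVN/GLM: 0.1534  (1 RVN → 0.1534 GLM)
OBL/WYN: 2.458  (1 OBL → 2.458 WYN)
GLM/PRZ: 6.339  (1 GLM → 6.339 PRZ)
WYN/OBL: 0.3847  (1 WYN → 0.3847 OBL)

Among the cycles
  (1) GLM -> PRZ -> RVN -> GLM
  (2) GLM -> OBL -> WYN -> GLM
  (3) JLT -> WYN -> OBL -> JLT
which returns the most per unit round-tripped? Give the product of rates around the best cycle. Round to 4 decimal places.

1.0755

(1) 6.339 × 1.106 × 0.1534 = 1.07548
(2) 1.265 × 2.458 × 0.296 = 0.92037
(3) 0.6569 × 0.3847 × 3.653 = 0.92315
Highest is cycle (1) at 1.0755 (>1, arbitrage).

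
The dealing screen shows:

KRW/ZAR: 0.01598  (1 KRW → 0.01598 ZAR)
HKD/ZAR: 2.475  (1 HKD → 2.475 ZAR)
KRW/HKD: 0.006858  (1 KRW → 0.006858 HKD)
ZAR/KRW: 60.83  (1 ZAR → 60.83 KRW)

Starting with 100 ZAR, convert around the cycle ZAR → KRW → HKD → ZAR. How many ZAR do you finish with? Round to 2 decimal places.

103.25

100 ZAR × 60.83 = 6083 KRW
6083 KRW × 0.006858 = 41.717214 HKD
41.717214 HKD × 2.475 = 103.25010465 ZAR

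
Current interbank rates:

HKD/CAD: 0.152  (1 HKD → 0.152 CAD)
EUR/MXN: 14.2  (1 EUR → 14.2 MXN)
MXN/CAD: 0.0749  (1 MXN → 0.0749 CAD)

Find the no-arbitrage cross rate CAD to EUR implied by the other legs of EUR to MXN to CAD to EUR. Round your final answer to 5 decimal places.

Known legs of the cycle: 14.2 × 0.0749 = 1.06358
For no arbitrage the full-cycle product must be 1, so the missing rate is 1 / 1.06358 ≈ 0.9402208.

0.94022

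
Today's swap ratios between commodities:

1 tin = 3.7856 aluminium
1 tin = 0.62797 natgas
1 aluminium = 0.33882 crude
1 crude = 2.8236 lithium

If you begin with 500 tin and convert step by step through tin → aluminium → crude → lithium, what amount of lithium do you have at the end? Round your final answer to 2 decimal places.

500 tin × 3.7856 = 1892.8 aluminium
1892.8 aluminium × 0.33882 = 641.318496 crude
641.318496 crude × 2.8236 = 1810.8269053056 lithium

1810.83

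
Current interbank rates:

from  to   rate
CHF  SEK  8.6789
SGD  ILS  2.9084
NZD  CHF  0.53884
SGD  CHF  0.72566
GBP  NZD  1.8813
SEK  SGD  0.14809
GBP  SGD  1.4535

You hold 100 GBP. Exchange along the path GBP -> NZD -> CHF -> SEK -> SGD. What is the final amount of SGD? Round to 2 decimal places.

100 GBP × 1.8813 = 188.13 NZD
188.13 NZD × 0.53884 = 101.3719692 CHF
101.3719692 CHF × 8.6789 = 879.79718348988 SEK
879.79718348988 SEK × 0.14809 = 130.2891649030163292 SGD

130.29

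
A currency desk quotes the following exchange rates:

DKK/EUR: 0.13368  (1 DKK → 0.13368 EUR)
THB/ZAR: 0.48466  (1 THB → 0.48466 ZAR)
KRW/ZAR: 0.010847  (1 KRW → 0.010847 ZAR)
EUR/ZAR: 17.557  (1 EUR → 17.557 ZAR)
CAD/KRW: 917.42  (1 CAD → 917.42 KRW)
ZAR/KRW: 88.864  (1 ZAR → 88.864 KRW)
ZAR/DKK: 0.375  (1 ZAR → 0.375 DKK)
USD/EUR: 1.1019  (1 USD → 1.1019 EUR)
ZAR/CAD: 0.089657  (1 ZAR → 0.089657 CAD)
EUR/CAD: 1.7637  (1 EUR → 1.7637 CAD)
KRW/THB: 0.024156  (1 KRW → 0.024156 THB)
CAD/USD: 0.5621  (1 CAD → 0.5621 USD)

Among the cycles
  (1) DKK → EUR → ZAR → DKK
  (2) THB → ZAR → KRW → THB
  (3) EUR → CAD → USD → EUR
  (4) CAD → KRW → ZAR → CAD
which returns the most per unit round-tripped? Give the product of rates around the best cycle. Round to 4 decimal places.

(1) 0.13368 × 17.557 × 0.375 = 0.88013
(2) 0.48466 × 88.864 × 0.024156 = 1.04037
(3) 1.7637 × 0.5621 × 1.1019 = 1.09240
(4) 917.42 × 0.010847 × 0.089657 = 0.89220
Highest is cycle (3) at 1.0924 (>1, arbitrage).

1.0924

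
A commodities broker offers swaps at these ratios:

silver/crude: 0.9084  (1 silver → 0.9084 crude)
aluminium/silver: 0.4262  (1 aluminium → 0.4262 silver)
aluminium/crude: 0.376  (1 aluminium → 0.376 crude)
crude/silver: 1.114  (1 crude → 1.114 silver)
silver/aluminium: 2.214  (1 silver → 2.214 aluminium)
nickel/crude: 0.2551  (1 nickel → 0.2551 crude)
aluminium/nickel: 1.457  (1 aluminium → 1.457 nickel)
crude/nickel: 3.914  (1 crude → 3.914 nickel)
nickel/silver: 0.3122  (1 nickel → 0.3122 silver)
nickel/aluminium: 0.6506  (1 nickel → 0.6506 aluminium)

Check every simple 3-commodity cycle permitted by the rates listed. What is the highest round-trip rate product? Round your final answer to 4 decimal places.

1.1100

silver→crude→nickel→silver: 0.9084 × 3.914 × 0.3122 = 1.11002
silver→aluminium→nickel→silver: 2.214 × 1.457 × 0.3122 = 1.00709
crude→nickel→aluminium→crude: 3.914 × 0.6506 × 0.376 = 0.95746
silver→aluminium→crude→silver: 2.214 × 0.376 × 1.114 = 0.92736
Maximum is silver→crude→nickel→silver at 1.1100; arbitrage exists.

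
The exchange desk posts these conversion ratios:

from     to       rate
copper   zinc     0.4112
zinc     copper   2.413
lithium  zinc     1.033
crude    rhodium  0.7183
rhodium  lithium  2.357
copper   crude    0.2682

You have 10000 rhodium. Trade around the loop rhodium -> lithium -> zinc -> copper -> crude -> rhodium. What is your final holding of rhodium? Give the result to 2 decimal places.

11318.32

10000 rhodium × 2.357 = 23570 lithium
23570 lithium × 1.033 = 24347.81 zinc
24347.81 zinc × 2.413 = 58751.26553 copper
58751.26553 copper × 0.2682 = 15757.089415146 crude
15757.089415146 crude × 0.7183 = 11318.3173268993718 rhodium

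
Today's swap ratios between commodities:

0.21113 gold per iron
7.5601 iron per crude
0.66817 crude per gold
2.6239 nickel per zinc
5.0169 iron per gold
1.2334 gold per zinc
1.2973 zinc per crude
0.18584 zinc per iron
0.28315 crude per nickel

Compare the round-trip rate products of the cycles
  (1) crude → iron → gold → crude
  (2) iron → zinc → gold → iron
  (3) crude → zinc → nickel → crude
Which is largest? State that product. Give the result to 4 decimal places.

1.1499

(1) 7.5601 × 0.21113 × 0.66817 = 1.06651
(2) 0.18584 × 1.2334 × 5.0169 = 1.14995
(3) 1.2973 × 2.6239 × 0.28315 = 0.96384
Highest is cycle (2) at 1.1499 (>1, arbitrage).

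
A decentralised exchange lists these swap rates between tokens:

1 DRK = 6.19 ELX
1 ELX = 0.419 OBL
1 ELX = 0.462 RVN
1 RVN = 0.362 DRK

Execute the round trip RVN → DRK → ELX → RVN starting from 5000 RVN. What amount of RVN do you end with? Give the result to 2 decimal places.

5176.20

5000 RVN × 0.362 = 1810 DRK
1810 DRK × 6.19 = 11203.9 ELX
11203.9 ELX × 0.462 = 5176.2018 RVN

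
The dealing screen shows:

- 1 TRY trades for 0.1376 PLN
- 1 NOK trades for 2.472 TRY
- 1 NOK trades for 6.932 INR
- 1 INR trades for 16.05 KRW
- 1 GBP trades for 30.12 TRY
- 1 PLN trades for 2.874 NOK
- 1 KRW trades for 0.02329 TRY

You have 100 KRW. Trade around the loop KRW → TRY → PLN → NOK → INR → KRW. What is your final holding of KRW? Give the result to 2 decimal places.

100 KRW × 0.02329 = 2.329 TRY
2.329 TRY × 0.1376 = 0.3204704 PLN
0.3204704 PLN × 2.874 = 0.9210319296 NOK
0.9210319296 NOK × 6.932 = 6.3845933359872 INR
6.3845933359872 INR × 16.05 = 102.47272304259456 KRW

102.47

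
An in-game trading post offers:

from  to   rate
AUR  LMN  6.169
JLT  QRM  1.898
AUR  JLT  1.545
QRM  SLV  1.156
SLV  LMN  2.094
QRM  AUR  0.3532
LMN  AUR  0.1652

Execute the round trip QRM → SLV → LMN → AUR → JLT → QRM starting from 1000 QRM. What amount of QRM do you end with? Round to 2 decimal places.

1000 QRM × 1.156 = 1156 SLV
1156 SLV × 2.094 = 2420.664 LMN
2420.664 LMN × 0.1652 = 399.8936928 AUR
399.8936928 AUR × 1.545 = 617.835755376 JLT
617.835755376 JLT × 1.898 = 1172.652263703648 QRM

1172.65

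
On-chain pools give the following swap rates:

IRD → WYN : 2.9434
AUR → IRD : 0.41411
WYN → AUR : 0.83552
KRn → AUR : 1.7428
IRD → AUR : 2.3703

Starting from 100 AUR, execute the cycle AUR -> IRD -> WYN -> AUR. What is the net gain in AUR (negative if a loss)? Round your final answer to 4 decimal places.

100 AUR × 0.41411 = 41.411 IRD
41.411 IRD × 2.9434 = 121.8891374 WYN
121.8891374 WYN × 0.83552 = 101.840812080448 AUR
Net change: 101.840812080448 − 100 = 1.840812080448 AUR

1.8408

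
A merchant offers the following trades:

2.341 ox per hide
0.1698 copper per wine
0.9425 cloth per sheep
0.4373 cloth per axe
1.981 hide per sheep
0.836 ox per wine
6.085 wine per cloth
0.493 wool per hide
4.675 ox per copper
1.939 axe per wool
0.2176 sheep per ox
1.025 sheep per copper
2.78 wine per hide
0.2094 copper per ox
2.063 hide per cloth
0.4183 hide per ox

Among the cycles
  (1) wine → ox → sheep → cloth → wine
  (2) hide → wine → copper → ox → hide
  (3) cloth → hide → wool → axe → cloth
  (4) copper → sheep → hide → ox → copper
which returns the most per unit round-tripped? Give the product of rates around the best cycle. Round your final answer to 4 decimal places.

1.0433

(1) 0.836 × 0.2176 × 0.9425 × 6.085 = 1.04329
(2) 2.78 × 0.1698 × 4.675 × 0.4183 = 0.92311
(3) 2.063 × 0.493 × 1.939 × 0.4373 = 0.86239
(4) 1.025 × 1.981 × 2.341 × 0.2094 = 0.99537
Highest is cycle (1) at 1.0433 (>1, arbitrage).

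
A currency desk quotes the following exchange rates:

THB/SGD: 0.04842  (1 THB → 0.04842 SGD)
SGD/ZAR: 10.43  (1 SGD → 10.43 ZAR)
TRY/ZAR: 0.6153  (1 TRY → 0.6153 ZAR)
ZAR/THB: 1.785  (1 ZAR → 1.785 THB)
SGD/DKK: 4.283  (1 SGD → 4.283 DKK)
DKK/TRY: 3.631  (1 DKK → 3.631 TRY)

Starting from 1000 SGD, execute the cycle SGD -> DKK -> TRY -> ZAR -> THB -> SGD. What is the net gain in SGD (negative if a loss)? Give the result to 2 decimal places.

-172.96

1000 SGD × 4.283 = 4283 DKK
4283 DKK × 3.631 = 15551.573 TRY
15551.573 TRY × 0.6153 = 9568.8828669 ZAR
9568.8828669 ZAR × 1.785 = 17080.4559174165 THB
17080.4559174165 THB × 0.04842 = 827.03567552130693 SGD
Net change: 827.03567552130693 − 1000 = -172.96432447869307 SGD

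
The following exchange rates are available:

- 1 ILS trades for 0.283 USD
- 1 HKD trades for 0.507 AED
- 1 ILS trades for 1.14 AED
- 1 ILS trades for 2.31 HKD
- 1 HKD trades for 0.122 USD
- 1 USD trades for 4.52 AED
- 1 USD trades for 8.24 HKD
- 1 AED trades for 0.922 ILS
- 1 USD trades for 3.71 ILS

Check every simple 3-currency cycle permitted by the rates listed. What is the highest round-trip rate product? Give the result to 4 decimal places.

1.1794

AED→ILS→USD→AED: 0.922 × 0.283 × 4.52 = 1.17939
AED→ILS→HKD→AED: 0.922 × 2.31 × 0.507 = 1.07982
ILS→HKD→USD→ILS: 2.31 × 0.122 × 3.71 = 1.04555
Maximum is AED→ILS→USD→AED at 1.1794; arbitrage exists.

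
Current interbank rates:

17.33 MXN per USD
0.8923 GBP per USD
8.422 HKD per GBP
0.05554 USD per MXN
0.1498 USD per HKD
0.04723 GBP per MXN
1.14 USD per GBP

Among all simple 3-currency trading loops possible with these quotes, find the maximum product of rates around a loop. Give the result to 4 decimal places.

1.1257

GBP→HKD→USD→GBP: 8.422 × 0.1498 × 0.8923 = 1.12574
GBP→USD→MXN→GBP: 1.14 × 17.33 × 0.04723 = 0.93309
Maximum is GBP→HKD→USD→GBP at 1.1257; arbitrage exists.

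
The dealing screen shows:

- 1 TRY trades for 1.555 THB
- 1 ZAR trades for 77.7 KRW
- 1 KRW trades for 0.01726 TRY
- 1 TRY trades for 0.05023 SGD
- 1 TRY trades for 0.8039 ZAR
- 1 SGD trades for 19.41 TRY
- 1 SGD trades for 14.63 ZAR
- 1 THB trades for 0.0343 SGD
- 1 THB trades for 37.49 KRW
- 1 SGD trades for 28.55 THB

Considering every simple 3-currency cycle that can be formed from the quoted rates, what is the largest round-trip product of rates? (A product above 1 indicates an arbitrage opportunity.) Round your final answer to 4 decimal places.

ZAR→KRW→TRY→ZAR: 77.7 × 0.01726 × 0.8039 = 1.07811
TRY→THB→SGD→TRY: 1.555 × 0.0343 × 19.41 = 1.03526
TRY→THB→KRW→TRY: 1.555 × 37.49 × 0.01726 = 1.00621
Maximum is ZAR→KRW→TRY→ZAR at 1.0781; arbitrage exists.

1.0781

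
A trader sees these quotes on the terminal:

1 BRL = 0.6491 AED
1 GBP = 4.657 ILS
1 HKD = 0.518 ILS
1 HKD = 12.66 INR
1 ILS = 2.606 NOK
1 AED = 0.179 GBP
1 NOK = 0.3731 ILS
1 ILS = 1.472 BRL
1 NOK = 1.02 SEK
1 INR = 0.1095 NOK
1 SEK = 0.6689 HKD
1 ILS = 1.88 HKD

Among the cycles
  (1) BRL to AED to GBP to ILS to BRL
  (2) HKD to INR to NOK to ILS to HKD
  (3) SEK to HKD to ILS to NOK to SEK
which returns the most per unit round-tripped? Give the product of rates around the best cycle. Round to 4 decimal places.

(1) 0.6491 × 0.179 × 4.657 × 1.472 = 0.79649
(2) 12.66 × 0.1095 × 0.3731 × 1.88 = 0.97237
(3) 0.6689 × 0.518 × 2.606 × 1.02 = 0.92101
Highest is cycle (2) at 0.9724 (≤1, no arbitrage).

0.9724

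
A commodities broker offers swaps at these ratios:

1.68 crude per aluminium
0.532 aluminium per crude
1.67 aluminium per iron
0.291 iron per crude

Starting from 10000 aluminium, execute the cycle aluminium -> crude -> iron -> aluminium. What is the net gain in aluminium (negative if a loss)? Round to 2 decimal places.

10000 aluminium × 1.68 = 16800 crude
16800 crude × 0.291 = 4888.8 iron
4888.8 iron × 1.67 = 8164.296 aluminium
Net change: 8164.296 − 10000 = -1835.704 aluminium

-1835.70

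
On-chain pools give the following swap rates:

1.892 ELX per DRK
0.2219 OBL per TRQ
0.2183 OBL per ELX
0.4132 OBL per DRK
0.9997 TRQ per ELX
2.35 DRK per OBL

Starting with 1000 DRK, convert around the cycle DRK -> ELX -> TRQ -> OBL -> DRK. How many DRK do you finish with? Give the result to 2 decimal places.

1000 DRK × 1.892 = 1892 ELX
1892 ELX × 0.9997 = 1891.4324 TRQ
1891.4324 TRQ × 0.2219 = 419.70884956 OBL
419.70884956 OBL × 2.35 = 986.315796466 DRK

986.32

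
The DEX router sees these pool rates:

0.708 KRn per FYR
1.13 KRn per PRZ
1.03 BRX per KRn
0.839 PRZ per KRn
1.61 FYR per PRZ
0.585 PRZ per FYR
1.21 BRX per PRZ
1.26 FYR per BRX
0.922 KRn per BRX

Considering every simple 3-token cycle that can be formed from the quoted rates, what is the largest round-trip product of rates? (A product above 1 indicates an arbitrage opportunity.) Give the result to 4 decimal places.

0.9564

KRn→PRZ→FYR→KRn: 0.839 × 1.61 × 0.708 = 0.95636
KRn→PRZ→BRX→KRn: 0.839 × 1.21 × 0.922 = 0.93601
KRn→BRX→FYR→KRn: 1.03 × 1.26 × 0.708 = 0.91884
FYR→PRZ→BRX→FYR: 0.585 × 1.21 × 1.26 = 0.89189
Maximum is KRn→PRZ→FYR→KRn at 0.9564; no arbitrage — every cycle loses value.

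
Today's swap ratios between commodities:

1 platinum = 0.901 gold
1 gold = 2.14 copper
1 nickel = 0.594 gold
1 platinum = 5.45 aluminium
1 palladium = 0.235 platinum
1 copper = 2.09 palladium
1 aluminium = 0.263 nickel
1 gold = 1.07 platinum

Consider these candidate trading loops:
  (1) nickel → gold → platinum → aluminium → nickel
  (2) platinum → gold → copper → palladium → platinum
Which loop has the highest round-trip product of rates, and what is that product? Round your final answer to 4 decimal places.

(1) 0.594 × 1.07 × 5.45 × 0.263 = 0.91101
(2) 0.901 × 2.14 × 2.09 × 0.235 = 0.94701
Highest is cycle (2) at 0.9470 (≤1, no arbitrage).

0.9470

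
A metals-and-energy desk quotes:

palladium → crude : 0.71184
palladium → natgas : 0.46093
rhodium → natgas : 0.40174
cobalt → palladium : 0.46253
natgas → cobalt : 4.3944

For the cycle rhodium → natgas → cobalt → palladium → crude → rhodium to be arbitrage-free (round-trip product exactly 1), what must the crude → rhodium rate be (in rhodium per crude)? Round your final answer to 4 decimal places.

Known legs of the cycle: 0.40174 × 4.3944 × 0.46253 × 0.71184 = 0.5812553406415341312
For no arbitrage the full-cycle product must be 1, so the missing rate is 1 / 0.5812553406415341312 ≈ 1.720414.

1.7204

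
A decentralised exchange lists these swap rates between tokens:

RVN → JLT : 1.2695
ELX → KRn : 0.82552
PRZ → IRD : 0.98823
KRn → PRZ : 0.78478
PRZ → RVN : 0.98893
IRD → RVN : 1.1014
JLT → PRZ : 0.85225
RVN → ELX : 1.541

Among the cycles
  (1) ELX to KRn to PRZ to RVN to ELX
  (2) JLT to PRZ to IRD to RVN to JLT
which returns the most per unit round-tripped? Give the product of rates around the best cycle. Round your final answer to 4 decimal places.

1.1776

(1) 0.82552 × 0.78478 × 0.98893 × 1.541 = 0.98729
(2) 0.85225 × 0.98823 × 1.1014 × 1.2695 = 1.17761
Highest is cycle (2) at 1.1776 (>1, arbitrage).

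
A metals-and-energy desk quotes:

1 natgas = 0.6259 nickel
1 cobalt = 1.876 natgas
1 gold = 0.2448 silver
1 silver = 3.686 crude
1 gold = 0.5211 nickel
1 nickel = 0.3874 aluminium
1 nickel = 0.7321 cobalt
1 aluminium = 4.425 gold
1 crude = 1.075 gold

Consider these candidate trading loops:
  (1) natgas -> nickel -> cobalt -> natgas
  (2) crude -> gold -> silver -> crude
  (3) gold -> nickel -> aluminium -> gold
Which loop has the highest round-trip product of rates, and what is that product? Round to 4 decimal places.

(1) 0.6259 × 0.7321 × 1.876 = 0.85962
(2) 1.075 × 0.2448 × 3.686 = 0.97001
(3) 0.5211 × 0.3874 × 4.425 = 0.89329
Highest is cycle (2) at 0.9700 (≤1, no arbitrage).

0.9700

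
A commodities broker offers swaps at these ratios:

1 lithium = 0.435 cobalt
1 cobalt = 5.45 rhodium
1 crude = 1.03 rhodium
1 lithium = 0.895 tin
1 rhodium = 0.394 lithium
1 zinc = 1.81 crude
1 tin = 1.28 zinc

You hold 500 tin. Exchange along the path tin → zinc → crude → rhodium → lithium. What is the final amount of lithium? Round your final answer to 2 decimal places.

470.10

500 tin × 1.28 = 640 zinc
640 zinc × 1.81 = 1158.4 crude
1158.4 crude × 1.03 = 1193.152 rhodium
1193.152 rhodium × 0.394 = 470.101888 lithium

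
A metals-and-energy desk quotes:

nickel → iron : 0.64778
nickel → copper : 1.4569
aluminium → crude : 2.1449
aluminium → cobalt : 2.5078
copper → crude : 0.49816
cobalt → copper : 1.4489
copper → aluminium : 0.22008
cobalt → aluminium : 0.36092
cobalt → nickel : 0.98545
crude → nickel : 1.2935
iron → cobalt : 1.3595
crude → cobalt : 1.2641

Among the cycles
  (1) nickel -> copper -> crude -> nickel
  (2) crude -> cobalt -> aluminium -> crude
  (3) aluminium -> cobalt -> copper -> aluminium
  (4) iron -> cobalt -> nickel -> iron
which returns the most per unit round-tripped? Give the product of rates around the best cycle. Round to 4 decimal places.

0.9786

(1) 1.4569 × 0.49816 × 1.2935 = 0.93878
(2) 1.2641 × 0.36092 × 2.1449 = 0.97859
(3) 2.5078 × 1.4489 × 0.22008 = 0.79967
(4) 1.3595 × 0.98545 × 0.64778 = 0.86784
Highest is cycle (2) at 0.9786 (≤1, no arbitrage).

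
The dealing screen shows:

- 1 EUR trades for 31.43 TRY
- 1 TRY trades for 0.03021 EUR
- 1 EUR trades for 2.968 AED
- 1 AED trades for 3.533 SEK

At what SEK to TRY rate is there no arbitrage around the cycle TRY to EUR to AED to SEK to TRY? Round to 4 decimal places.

Known legs of the cycle: 0.03021 × 2.968 × 3.533 = 0.31678036824
For no arbitrage the full-cycle product must be 1, so the missing rate is 1 / 0.31678036824 ≈ 3.156761.

3.1568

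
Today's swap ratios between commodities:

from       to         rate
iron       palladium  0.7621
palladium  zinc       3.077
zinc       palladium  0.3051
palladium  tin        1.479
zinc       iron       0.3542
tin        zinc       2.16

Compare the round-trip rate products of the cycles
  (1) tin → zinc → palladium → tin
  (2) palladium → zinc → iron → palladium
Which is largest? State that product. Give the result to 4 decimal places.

(1) 2.16 × 0.3051 × 1.479 = 0.97468
(2) 3.077 × 0.3542 × 0.7621 = 0.83059
Highest is cycle (1) at 0.9747 (≤1, no arbitrage).

0.9747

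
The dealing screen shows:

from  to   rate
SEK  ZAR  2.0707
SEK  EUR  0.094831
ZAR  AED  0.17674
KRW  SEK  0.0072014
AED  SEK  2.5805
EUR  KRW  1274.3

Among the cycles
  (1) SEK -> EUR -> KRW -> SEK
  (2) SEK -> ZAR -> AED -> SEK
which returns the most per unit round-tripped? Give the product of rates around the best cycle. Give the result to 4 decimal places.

(1) 0.094831 × 1274.3 × 0.0072014 = 0.87024
(2) 2.0707 × 0.17674 × 2.5805 = 0.94440
Highest is cycle (2) at 0.9444 (≤1, no arbitrage).

0.9444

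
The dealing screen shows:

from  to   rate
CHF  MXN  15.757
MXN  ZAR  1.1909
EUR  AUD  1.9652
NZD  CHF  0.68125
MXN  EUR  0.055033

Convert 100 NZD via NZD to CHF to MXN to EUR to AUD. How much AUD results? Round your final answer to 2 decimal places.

100 NZD × 0.68125 = 68.125 CHF
68.125 CHF × 15.757 = 1073.445625 MXN
1073.445625 MXN × 0.055033 = 59.074933080625 EUR
59.074933080625 EUR × 1.9652 = 116.09405849004425 AUD

116.09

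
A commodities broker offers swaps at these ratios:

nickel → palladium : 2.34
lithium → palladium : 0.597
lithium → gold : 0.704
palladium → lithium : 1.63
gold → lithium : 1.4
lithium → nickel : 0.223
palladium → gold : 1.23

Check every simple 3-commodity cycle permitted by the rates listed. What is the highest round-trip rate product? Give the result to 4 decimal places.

lithium→palladium→gold→lithium: 0.597 × 1.23 × 1.4 = 1.02803
nickel→palladium→lithium→nickel: 2.34 × 1.63 × 0.223 = 0.85057
Maximum is lithium→palladium→gold→lithium at 1.0280; arbitrage exists.

1.0280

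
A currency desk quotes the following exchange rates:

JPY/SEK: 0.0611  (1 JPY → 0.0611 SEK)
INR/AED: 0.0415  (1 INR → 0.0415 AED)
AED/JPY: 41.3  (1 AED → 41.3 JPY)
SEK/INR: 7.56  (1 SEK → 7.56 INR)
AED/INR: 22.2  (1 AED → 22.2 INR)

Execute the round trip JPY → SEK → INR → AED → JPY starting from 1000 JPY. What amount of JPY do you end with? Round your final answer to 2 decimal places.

791.70

1000 JPY × 0.0611 = 61.1 SEK
61.1 SEK × 7.56 = 461.916 INR
461.916 INR × 0.0415 = 19.169514 AED
19.169514 AED × 41.3 = 791.7009282 JPY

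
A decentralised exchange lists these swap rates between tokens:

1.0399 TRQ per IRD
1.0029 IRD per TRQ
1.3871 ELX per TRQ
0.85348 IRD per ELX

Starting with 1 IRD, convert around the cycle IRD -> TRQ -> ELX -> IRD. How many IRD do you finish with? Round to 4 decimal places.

1.2311

1 IRD × 1.0399 = 1.0399 TRQ
1.0399 TRQ × 1.3871 = 1.44244529 ELX
1.44244529 ELX × 0.85348 = 1.2310982061092 IRD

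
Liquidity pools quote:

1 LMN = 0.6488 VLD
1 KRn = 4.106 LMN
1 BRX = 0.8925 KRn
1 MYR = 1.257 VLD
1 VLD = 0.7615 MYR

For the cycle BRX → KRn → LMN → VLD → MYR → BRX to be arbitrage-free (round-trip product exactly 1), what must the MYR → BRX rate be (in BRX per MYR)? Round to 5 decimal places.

0.55232

Known legs of the cycle: 0.8925 × 4.106 × 0.6488 × 0.7615 = 1.810539143826
For no arbitrage the full-cycle product must be 1, so the missing rate is 1 / 1.810539143826 ≈ 0.5523217.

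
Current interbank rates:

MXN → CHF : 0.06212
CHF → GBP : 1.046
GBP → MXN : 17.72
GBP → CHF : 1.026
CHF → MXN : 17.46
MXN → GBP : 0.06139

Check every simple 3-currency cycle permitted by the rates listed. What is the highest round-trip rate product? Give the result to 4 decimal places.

MXN→CHF→GBP→MXN: 0.06212 × 1.046 × 17.72 = 1.15140
MXN→GBP→CHF→MXN: 0.06139 × 1.026 × 17.46 = 1.09974
Maximum is MXN→CHF→GBP→MXN at 1.1514; arbitrage exists.

1.1514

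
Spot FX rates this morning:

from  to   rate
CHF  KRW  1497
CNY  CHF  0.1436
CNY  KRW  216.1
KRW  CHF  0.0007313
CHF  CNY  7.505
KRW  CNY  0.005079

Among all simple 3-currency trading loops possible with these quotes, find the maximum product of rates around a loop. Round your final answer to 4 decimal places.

1.1860

CNY→KRW→CHF→CNY: 216.1 × 0.0007313 × 7.505 = 1.18604
CNY→CHF→KRW→CNY: 0.1436 × 1497 × 0.005079 = 1.09183
Maximum is CNY→KRW→CHF→CNY at 1.1860; arbitrage exists.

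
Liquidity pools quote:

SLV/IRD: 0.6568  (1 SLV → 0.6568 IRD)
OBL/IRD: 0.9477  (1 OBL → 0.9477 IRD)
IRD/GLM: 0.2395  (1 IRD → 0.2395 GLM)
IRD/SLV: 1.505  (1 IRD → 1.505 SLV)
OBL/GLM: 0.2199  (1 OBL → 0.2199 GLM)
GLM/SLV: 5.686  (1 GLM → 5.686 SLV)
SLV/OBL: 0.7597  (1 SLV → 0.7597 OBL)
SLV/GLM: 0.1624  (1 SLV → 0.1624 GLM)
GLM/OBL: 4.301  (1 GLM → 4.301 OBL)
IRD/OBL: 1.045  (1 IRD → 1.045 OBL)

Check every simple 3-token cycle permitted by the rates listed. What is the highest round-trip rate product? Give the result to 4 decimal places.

IRD→SLV→OBL→IRD: 1.505 × 0.7597 × 0.9477 = 1.08355
IRD→GLM→OBL→IRD: 0.2395 × 4.301 × 0.9477 = 0.97622
GLM→SLV→OBL→GLM: 5.686 × 0.7597 × 0.2199 = 0.94989
IRD→GLM→SLV→IRD: 0.2395 × 5.686 × 0.6568 = 0.89443
Maximum is IRD→SLV→OBL→IRD at 1.0836; arbitrage exists.

1.0836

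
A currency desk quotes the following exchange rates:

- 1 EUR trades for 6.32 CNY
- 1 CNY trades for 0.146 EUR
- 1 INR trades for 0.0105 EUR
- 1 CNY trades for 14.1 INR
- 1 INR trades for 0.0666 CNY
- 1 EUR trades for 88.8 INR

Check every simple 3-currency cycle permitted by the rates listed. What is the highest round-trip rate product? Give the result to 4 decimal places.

EUR→CNY→INR→EUR: 6.32 × 14.1 × 0.0105 = 0.93568
EUR→INR→CNY→EUR: 88.8 × 0.0666 × 0.146 = 0.86346
Maximum is EUR→CNY→INR→EUR at 0.9357; no arbitrage — every cycle loses value.

0.9357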